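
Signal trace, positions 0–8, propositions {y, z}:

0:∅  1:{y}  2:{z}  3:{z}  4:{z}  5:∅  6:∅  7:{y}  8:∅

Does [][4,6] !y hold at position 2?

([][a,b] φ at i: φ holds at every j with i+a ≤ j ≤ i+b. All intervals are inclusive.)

False

Check !y at every j in [6,8]:
  j=6: true
  j=7: false
  j=8: true
Fails at j=7 → formula fails.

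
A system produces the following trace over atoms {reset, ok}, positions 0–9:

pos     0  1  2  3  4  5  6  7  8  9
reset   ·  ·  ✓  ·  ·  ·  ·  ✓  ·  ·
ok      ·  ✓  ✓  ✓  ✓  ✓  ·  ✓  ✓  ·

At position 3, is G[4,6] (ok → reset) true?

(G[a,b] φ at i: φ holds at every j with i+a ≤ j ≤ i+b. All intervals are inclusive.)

False

Check (ok → reset) at every j in [7,9]:
  j=7: antecedent true; consequent true → ✓
  j=8: antecedent true; consequent false → ✗
  j=9: antecedent false → ✓
Fails at j=8 → formula fails.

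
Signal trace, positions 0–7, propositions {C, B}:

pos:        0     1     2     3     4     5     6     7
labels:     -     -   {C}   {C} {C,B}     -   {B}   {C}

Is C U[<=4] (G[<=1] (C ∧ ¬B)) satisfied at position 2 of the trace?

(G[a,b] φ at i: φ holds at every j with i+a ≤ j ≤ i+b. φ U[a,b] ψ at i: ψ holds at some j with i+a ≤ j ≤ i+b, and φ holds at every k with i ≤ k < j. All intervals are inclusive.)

Yes

Need some j in [2,6] with G[<=1] (C ∧ ¬B), and C at every k in [2,j-1].
  j=2: G[<=1] (C ∧ ¬B) holds; no prefix to check → satisfied.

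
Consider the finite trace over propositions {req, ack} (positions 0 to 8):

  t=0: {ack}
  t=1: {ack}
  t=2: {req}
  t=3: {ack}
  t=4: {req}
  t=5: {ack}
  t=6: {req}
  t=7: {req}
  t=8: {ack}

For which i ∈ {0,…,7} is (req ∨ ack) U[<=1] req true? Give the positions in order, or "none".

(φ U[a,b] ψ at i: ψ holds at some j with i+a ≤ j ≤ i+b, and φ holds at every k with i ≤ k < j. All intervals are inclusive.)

1, 2, 3, 4, 5, 6, 7

Evaluate at each i in [0,7]:
  i=0: ✗ (no rhs in [0,1])
  i=1: ✓ (rhs at j=2; lhs holds on [1,1])
  i=2: ✓ (rhs at j=2)
  i=3: ✓ (rhs at j=4; lhs holds on [3,3])
  i=4: ✓ (rhs at j=4)
  i=5: ✓ (rhs at j=6; lhs holds on [5,5])
  i=6: ✓ (rhs at j=6)
  i=7: ✓ (rhs at j=7)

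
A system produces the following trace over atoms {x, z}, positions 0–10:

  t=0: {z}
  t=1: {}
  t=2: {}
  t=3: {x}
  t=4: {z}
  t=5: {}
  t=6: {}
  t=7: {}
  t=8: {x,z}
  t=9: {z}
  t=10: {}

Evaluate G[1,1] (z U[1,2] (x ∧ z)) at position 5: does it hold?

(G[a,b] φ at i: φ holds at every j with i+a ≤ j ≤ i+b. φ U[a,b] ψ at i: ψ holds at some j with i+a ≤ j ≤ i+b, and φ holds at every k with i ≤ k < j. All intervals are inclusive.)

Check (z U[1,2] (x ∧ z)) at every j in [6,6]:
  j=6: fails
Fails at j=6 → formula fails.

No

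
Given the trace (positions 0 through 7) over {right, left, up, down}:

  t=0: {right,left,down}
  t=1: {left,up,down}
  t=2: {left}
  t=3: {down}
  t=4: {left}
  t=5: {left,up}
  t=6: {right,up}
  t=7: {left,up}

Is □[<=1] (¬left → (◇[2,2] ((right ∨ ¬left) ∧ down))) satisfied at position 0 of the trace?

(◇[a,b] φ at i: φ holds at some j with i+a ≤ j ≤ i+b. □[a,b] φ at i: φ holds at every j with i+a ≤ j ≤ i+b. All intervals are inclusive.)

True

Check (¬left → (◇[2,2] ((right ∨ ¬left) ∧ down))) at every j in [0,1]:
  j=0: antecedent false → ✓
  j=1: antecedent false → ✓
All positions satisfy it → formula holds.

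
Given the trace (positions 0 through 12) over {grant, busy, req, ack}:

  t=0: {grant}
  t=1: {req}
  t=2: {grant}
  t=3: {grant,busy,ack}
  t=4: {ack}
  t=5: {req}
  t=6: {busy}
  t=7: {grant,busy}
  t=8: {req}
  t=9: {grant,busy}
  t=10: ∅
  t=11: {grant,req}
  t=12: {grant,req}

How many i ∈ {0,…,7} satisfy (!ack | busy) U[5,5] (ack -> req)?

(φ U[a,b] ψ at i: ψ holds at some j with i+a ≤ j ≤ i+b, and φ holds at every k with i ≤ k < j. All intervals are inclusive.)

Evaluate at each i in [0,7]:
  i=0: ✗ (lhs fails at k=4 before rhs at j=5)
  i=1: ✗ (lhs fails at k=4 before rhs at j=6)
  i=2: ✗ (lhs fails at k=4 before rhs at j=7)
  i=3: ✗ (lhs fails at k=4 before rhs at j=8)
  i=4: ✗ (lhs fails at k=4 before rhs at j=9)
  i=5: ✓ (rhs at j=10; lhs holds on [5,9])
  i=6: ✓ (rhs at j=11; lhs holds on [6,10])
  i=7: ✓ (rhs at j=12; lhs holds on [7,11])
Positions where it holds: {5, 6, 7} → 3.

3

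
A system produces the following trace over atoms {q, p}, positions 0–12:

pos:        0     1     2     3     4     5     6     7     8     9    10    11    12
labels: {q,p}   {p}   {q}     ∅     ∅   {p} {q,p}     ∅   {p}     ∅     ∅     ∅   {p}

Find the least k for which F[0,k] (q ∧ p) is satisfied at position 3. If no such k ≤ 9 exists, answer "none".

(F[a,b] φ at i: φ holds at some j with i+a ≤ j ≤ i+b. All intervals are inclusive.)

Scan j = 3,4,… for (q ∧ p):
  j=3: fails
  j=4: fails
  j=5: fails
  j=6: holds
First hit at j=6, so smallest k = 6-3 = 3.

3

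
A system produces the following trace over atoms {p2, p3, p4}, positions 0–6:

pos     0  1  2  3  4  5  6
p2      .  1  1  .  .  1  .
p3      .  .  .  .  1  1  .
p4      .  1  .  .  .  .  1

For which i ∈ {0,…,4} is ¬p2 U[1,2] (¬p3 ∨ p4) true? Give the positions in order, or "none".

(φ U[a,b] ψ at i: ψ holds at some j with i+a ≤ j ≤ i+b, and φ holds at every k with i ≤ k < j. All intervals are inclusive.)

0

Evaluate at each i in [0,4]:
  i=0: ✓ (rhs at j=1; lhs holds on [0,0])
  i=1: ✗ (lhs fails at k=1 before rhs at j=2)
  i=2: ✗ (lhs fails at k=2 before rhs at j=3)
  i=3: ✗ (no rhs in [4,5])
  i=4: ✗ (lhs fails at k=5 before rhs at j=6)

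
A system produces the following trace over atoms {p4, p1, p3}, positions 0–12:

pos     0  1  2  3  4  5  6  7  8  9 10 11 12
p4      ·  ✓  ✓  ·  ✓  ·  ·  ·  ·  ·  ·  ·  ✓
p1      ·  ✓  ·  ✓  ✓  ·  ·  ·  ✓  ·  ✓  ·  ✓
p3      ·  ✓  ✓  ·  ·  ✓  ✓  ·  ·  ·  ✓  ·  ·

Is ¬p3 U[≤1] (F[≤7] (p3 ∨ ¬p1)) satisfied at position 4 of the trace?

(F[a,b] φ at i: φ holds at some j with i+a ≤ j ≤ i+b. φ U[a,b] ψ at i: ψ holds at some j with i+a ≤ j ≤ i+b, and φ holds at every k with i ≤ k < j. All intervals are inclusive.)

Need some j in [4,5] with F[≤7] (p3 ∨ ¬p1), and ¬p3 at every k in [4,j-1].
  j=4: F[≤7] (p3 ∨ ¬p1) holds; no prefix to check → satisfied.

Holds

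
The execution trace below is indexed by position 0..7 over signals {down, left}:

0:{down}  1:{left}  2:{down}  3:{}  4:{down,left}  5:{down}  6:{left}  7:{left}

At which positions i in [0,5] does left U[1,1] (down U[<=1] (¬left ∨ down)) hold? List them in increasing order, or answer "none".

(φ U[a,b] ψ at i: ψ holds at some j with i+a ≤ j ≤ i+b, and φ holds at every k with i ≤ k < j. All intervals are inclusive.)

1, 4

Evaluate at each i in [0,5]:
  i=0: ✗ (no rhs in [1,1])
  i=1: ✓ (rhs at j=2; lhs holds on [1,1])
  i=2: ✗ (lhs fails at k=2 before rhs at j=3)
  i=3: ✗ (lhs fails at k=3 before rhs at j=4)
  i=4: ✓ (rhs at j=5; lhs holds on [4,4])
  i=5: ✗ (no rhs in [6,6])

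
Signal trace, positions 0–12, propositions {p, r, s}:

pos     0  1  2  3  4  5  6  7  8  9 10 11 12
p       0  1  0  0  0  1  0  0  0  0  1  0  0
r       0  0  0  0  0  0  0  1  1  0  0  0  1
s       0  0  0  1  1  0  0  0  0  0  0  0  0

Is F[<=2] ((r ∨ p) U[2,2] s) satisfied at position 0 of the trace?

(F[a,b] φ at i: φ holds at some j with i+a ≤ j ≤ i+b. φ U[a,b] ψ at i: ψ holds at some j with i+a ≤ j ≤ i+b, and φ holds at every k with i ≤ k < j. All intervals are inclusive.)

Check ((r ∨ p) U[2,2] s) at each j in [0,2]:
  j=0: fails
  j=1: fails
  j=2: fails
No position in the window satisfies it → formula fails.

No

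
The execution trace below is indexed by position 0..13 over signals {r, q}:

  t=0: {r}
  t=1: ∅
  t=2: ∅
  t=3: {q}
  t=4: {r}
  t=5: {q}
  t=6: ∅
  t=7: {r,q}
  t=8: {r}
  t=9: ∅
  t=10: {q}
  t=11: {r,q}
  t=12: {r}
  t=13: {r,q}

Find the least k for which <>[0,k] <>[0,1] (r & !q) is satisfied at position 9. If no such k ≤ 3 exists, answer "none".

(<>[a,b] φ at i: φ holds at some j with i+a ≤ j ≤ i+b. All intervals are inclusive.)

2

Scan j = 9,10,… for <>[0,1] (r & !q):
  j=9: fails
  j=10: fails
  j=11: holds
First hit at j=11, so smallest k = 11-9 = 2.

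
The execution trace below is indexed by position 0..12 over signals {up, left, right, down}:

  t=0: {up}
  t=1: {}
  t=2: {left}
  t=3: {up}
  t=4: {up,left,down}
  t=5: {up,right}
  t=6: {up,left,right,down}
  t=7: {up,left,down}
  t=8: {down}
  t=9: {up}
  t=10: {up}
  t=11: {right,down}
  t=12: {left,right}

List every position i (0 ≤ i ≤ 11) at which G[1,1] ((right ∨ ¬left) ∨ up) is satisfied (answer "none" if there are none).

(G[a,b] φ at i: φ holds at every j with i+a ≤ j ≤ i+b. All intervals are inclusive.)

0, 2, 3, 4, 5, 6, 7, 8, 9, 10, 11

Evaluate at each i in [0,11]:
  i=0: ✓ (all of [1,1])
  i=1: ✗ (fails at j=2)
  i=2: ✓ (all of [3,3])
  i=3: ✓ (all of [4,4])
  i=4: ✓ (all of [5,5])
  i=5: ✓ (all of [6,6])
  i=6: ✓ (all of [7,7])
  i=7: ✓ (all of [8,8])
  i=8: ✓ (all of [9,9])
  i=9: ✓ (all of [10,10])
  i=10: ✓ (all of [11,11])
  i=11: ✓ (all of [12,12])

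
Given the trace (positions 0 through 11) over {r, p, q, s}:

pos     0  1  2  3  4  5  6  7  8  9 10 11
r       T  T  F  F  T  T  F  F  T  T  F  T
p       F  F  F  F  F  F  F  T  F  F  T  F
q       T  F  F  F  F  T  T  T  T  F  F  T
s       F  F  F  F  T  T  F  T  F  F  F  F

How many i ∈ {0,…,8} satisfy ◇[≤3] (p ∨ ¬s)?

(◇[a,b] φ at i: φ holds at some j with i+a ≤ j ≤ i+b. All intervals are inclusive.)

9

Evaluate at each i in [0,8]:
  i=0: ✓ (witness j=0)
  i=1: ✓ (witness j=1)
  i=2: ✓ (witness j=2)
  i=3: ✓ (witness j=3)
  i=4: ✓ (witness j=6)
  i=5: ✓ (witness j=6)
  i=6: ✓ (witness j=6)
  i=7: ✓ (witness j=7)
  i=8: ✓ (witness j=8)
Positions where it holds: {0, 1, 2, 3, 4, 5, 6, 7, 8} → 9.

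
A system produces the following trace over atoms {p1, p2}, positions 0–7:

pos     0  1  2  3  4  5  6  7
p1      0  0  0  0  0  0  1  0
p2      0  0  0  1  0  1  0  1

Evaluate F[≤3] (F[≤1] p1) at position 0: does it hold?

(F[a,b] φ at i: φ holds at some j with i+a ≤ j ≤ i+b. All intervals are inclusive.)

Check F[≤1] p1 at each j in [0,3]:
  j=0: fails (none in [0,1])
  j=1: fails (none in [1,2])
  j=2: fails (none in [2,3])
  j=3: fails (none in [3,4])
No position in the window satisfies it → formula fails.

Does not hold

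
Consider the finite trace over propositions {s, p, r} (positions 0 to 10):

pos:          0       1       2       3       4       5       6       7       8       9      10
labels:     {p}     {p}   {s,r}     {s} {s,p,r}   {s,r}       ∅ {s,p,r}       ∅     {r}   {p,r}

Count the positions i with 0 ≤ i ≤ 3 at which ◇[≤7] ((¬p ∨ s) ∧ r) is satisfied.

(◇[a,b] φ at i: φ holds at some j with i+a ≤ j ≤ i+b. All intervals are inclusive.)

Evaluate at each i in [0,3]:
  i=0: ✓ (witness j=2)
  i=1: ✓ (witness j=2)
  i=2: ✓ (witness j=2)
  i=3: ✓ (witness j=4)
Positions where it holds: {0, 1, 2, 3} → 4.

4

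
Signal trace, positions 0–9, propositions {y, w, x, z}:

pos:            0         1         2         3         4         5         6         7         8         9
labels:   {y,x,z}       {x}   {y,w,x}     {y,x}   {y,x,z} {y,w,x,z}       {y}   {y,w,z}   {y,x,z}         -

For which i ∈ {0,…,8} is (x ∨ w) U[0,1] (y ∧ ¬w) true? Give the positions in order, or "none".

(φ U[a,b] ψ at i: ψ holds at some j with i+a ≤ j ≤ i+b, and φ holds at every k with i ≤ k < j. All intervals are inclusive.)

0, 2, 3, 4, 5, 6, 7, 8

Evaluate at each i in [0,8]:
  i=0: ✓ (rhs at j=0)
  i=1: ✗ (no rhs in [1,2])
  i=2: ✓ (rhs at j=3; lhs holds on [2,2])
  i=3: ✓ (rhs at j=3)
  i=4: ✓ (rhs at j=4)
  i=5: ✓ (rhs at j=6; lhs holds on [5,5])
  i=6: ✓ (rhs at j=6)
  i=7: ✓ (rhs at j=8; lhs holds on [7,7])
  i=8: ✓ (rhs at j=8)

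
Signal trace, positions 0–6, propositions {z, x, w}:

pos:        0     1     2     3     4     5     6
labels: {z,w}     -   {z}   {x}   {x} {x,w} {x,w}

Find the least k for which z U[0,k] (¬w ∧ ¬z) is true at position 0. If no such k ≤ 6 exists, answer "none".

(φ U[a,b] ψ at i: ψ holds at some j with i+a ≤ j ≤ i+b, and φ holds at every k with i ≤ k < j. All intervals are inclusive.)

1

Need earliest j ≥ 0 with (¬w ∧ ¬z), and z at every k in [0,j-1].
  j=0: rhs fails.
  j=1: rhs holds; lhs holds on [0,0]. k = 1.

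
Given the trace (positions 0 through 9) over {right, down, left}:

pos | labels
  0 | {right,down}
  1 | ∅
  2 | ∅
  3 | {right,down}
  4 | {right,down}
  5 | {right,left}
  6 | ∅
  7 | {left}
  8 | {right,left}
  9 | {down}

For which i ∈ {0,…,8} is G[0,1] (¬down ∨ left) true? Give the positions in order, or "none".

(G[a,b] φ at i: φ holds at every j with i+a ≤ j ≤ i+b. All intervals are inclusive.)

1, 5, 6, 7

Evaluate at each i in [0,8]:
  i=0: ✗ (fails at j=0)
  i=1: ✓ (all of [1,2])
  i=2: ✗ (fails at j=3)
  i=3: ✗ (fails at j=3)
  i=4: ✗ (fails at j=4)
  i=5: ✓ (all of [5,6])
  i=6: ✓ (all of [6,7])
  i=7: ✓ (all of [7,8])
  i=8: ✗ (fails at j=9)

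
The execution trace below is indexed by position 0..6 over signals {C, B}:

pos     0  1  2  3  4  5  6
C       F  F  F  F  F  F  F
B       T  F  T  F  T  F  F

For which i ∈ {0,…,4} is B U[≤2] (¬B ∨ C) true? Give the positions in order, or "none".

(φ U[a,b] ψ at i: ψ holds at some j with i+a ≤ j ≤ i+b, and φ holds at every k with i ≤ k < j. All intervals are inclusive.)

0, 1, 2, 3, 4

Evaluate at each i in [0,4]:
  i=0: ✓ (rhs at j=1; lhs holds on [0,0])
  i=1: ✓ (rhs at j=1)
  i=2: ✓ (rhs at j=3; lhs holds on [2,2])
  i=3: ✓ (rhs at j=3)
  i=4: ✓ (rhs at j=5; lhs holds on [4,4])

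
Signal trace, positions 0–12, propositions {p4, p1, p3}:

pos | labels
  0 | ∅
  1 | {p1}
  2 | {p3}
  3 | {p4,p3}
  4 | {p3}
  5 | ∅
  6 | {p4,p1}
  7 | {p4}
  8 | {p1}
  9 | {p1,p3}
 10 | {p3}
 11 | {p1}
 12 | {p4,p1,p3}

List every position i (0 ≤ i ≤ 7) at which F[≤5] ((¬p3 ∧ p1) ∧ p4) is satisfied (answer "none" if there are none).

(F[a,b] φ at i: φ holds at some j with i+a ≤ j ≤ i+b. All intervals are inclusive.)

Evaluate at each i in [0,7]:
  i=0: ✗ (none in [0,5])
  i=1: ✓ (witness j=6)
  i=2: ✓ (witness j=6)
  i=3: ✓ (witness j=6)
  i=4: ✓ (witness j=6)
  i=5: ✓ (witness j=6)
  i=6: ✓ (witness j=6)
  i=7: ✗ (none in [7,12])

1, 2, 3, 4, 5, 6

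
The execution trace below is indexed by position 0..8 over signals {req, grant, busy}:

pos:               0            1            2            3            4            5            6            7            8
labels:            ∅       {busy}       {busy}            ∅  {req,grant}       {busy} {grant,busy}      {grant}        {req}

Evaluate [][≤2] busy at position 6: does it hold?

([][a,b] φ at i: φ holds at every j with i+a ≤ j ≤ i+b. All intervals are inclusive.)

Check busy at every j in [6,8]:
  j=6: true
  j=7: false
  j=8: false
Fails at j=7 → formula fails.

No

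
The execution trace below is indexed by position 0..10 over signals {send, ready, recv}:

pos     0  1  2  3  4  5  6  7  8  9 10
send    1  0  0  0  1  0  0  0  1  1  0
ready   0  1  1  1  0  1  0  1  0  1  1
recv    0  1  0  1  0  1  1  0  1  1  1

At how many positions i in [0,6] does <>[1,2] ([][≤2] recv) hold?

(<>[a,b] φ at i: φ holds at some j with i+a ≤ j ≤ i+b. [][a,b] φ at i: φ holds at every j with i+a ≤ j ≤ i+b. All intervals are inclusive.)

1

Evaluate at each i in [0,6]:
  i=0: ✗ (none in [1,2])
  i=1: ✗ (none in [2,3])
  i=2: ✗ (none in [3,4])
  i=3: ✗ (none in [4,5])
  i=4: ✗ (none in [5,6])
  i=5: ✗ (none in [6,7])
  i=6: ✓ (witness j=8)
Positions where it holds: {6} → 1.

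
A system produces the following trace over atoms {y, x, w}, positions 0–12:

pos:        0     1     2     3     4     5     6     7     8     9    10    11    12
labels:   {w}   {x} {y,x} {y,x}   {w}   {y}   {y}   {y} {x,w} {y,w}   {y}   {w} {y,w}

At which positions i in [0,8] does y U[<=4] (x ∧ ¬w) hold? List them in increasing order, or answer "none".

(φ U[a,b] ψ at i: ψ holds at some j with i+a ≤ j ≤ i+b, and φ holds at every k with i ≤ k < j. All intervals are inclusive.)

Evaluate at each i in [0,8]:
  i=0: ✗ (lhs fails at k=0 before rhs at j=1)
  i=1: ✓ (rhs at j=1)
  i=2: ✓ (rhs at j=2)
  i=3: ✓ (rhs at j=3)
  i=4: ✗ (no rhs in [4,8])
  i=5: ✗ (no rhs in [5,9])
  i=6: ✗ (no rhs in [6,10])
  i=7: ✗ (no rhs in [7,11])
  i=8: ✗ (no rhs in [8,12])

1, 2, 3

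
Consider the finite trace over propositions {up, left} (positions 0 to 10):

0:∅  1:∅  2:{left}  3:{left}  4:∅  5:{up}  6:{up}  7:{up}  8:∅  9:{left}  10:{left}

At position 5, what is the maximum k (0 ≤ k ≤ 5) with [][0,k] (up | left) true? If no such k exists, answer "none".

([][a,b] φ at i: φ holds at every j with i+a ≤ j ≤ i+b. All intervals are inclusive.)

(up | left) must hold from j=5 onward; find where it first fails.
  j=5: holds
  j=6: holds
  j=7: holds
  j=8: fails
Holds on [5,7], so largest k = 2.

2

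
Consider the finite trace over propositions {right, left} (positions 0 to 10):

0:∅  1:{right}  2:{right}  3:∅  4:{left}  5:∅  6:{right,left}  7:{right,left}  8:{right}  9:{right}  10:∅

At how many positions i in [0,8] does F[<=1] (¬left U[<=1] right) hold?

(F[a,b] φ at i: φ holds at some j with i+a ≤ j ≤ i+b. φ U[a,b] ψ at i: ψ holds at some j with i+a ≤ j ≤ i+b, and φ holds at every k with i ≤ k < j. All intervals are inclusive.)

Evaluate at each i in [0,8]:
  i=0: ✓ (witness j=0)
  i=1: ✓ (witness j=1)
  i=2: ✓ (witness j=2)
  i=3: ✗ (none in [3,4])
  i=4: ✓ (witness j=5)
  i=5: ✓ (witness j=5)
  i=6: ✓ (witness j=6)
  i=7: ✓ (witness j=7)
  i=8: ✓ (witness j=8)
Positions where it holds: {0, 1, 2, 4, 5, 6, 7, 8} → 8.

8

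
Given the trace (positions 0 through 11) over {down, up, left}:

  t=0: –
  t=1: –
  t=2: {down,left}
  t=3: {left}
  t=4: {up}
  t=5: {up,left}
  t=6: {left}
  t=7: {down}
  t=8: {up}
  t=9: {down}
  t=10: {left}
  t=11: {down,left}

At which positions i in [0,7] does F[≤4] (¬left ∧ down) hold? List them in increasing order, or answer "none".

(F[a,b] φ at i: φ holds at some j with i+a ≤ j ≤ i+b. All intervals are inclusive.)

3, 4, 5, 6, 7

Evaluate at each i in [0,7]:
  i=0: ✗ (none in [0,4])
  i=1: ✗ (none in [1,5])
  i=2: ✗ (none in [2,6])
  i=3: ✓ (witness j=7)
  i=4: ✓ (witness j=7)
  i=5: ✓ (witness j=7)
  i=6: ✓ (witness j=7)
  i=7: ✓ (witness j=7)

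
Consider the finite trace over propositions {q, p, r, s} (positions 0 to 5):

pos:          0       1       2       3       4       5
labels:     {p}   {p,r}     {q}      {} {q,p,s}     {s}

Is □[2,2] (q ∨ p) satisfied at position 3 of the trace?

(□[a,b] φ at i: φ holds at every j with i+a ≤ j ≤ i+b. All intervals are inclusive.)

Check (q ∨ p) at every j in [5,5]:
  j=5: false
Fails at j=5 → formula fails.

No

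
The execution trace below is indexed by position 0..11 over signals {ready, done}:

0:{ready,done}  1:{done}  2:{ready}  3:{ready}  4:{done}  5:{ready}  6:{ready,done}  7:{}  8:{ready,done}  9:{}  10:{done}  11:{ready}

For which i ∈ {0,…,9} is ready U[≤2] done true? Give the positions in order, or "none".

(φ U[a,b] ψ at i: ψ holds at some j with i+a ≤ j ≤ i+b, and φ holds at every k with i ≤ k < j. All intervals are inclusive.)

0, 1, 2, 3, 4, 5, 6, 8

Evaluate at each i in [0,9]:
  i=0: ✓ (rhs at j=0)
  i=1: ✓ (rhs at j=1)
  i=2: ✓ (rhs at j=4; lhs holds on [2,3])
  i=3: ✓ (rhs at j=4; lhs holds on [3,3])
  i=4: ✓ (rhs at j=4)
  i=5: ✓ (rhs at j=6; lhs holds on [5,5])
  i=6: ✓ (rhs at j=6)
  i=7: ✗ (lhs fails at k=7 before rhs at j=8)
  i=8: ✓ (rhs at j=8)
  i=9: ✗ (lhs fails at k=9 before rhs at j=10)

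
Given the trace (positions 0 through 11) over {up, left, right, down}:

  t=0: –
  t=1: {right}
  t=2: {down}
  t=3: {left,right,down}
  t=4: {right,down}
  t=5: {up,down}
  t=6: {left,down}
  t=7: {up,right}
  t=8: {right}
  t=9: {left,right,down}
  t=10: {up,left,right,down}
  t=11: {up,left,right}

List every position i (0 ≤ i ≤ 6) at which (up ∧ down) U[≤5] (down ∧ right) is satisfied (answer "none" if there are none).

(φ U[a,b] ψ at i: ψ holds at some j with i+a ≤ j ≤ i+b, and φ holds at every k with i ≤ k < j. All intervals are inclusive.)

Evaluate at each i in [0,6]:
  i=0: ✗ (lhs fails at k=0 before rhs at j=3)
  i=1: ✗ (lhs fails at k=1 before rhs at j=3)
  i=2: ✗ (lhs fails at k=2 before rhs at j=3)
  i=3: ✓ (rhs at j=3)
  i=4: ✓ (rhs at j=4)
  i=5: ✗ (lhs fails at k=6 before rhs at j=9)
  i=6: ✗ (lhs fails at k=6 before rhs at j=9)

3, 4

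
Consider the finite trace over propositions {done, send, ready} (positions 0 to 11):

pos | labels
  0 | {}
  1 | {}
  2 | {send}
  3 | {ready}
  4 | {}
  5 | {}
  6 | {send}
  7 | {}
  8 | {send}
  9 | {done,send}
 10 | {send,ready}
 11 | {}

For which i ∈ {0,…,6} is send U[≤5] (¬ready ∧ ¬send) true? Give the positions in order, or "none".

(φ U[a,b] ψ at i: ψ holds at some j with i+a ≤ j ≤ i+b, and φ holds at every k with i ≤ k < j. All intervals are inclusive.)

Evaluate at each i in [0,6]:
  i=0: ✓ (rhs at j=0)
  i=1: ✓ (rhs at j=1)
  i=2: ✗ (lhs fails at k=3 before rhs at j=4)
  i=3: ✗ (lhs fails at k=3 before rhs at j=4)
  i=4: ✓ (rhs at j=4)
  i=5: ✓ (rhs at j=5)
  i=6: ✓ (rhs at j=7; lhs holds on [6,6])

0, 1, 4, 5, 6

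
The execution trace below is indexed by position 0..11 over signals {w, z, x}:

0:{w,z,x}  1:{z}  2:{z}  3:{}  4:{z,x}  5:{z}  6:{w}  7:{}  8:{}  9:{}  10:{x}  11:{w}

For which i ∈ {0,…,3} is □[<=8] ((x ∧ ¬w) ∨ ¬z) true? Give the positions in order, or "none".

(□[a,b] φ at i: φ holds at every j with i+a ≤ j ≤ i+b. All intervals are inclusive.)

Evaluate at each i in [0,3]:
  i=0: ✗ (fails at j=0)
  i=1: ✗ (fails at j=1)
  i=2: ✗ (fails at j=2)
  i=3: ✗ (fails at j=5)

none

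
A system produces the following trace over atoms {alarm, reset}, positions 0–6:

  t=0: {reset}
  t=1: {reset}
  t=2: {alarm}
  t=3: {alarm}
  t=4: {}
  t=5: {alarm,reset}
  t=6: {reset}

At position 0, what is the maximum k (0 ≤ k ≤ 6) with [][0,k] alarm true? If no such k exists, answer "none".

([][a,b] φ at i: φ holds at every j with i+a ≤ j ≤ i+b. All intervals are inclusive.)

alarm must hold from j=0 onward; find where it first fails.
  j=0: fails → no k works.

none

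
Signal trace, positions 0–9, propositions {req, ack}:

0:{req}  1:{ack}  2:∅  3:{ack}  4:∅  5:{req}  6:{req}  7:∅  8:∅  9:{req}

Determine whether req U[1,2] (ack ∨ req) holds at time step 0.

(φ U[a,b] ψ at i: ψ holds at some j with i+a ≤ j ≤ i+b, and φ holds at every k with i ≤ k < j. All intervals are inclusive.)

Need some j in [1,2] with (ack ∨ req), and req at every k in [0,j-1].
  j=1: (ack ∨ req) holds; req holds at every k in [0,0] → satisfied.

True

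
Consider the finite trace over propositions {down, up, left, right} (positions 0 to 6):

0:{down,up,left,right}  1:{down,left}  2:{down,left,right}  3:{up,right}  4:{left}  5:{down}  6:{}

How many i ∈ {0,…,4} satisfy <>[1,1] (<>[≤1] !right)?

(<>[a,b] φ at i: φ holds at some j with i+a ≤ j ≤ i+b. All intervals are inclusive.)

4

Evaluate at each i in [0,4]:
  i=0: ✓ (witness j=1)
  i=1: ✗ (none in [2,2])
  i=2: ✓ (witness j=3)
  i=3: ✓ (witness j=4)
  i=4: ✓ (witness j=5)
Positions where it holds: {0, 2, 3, 4} → 4.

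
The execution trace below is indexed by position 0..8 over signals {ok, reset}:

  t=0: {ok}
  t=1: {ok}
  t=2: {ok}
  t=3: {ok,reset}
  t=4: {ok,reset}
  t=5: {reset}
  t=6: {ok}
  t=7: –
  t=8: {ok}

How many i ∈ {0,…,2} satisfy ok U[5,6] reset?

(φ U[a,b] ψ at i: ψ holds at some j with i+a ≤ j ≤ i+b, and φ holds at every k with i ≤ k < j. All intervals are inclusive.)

1

Evaluate at each i in [0,2]:
  i=0: ✓ (rhs at j=5; lhs holds on [0,4])
  i=1: ✗ (no rhs in [6,7])
  i=2: ✗ (no rhs in [7,8])
Positions where it holds: {0} → 1.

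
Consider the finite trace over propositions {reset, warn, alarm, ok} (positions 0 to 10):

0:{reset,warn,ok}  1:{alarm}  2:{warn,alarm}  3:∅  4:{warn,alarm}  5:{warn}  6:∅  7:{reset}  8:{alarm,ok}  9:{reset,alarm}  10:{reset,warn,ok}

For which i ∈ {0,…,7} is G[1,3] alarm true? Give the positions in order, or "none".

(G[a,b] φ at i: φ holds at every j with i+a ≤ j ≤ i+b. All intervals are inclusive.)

Evaluate at each i in [0,7]:
  i=0: ✗ (fails at j=3)
  i=1: ✗ (fails at j=3)
  i=2: ✗ (fails at j=3)
  i=3: ✗ (fails at j=5)
  i=4: ✗ (fails at j=5)
  i=5: ✗ (fails at j=6)
  i=6: ✗ (fails at j=7)
  i=7: ✗ (fails at j=10)

none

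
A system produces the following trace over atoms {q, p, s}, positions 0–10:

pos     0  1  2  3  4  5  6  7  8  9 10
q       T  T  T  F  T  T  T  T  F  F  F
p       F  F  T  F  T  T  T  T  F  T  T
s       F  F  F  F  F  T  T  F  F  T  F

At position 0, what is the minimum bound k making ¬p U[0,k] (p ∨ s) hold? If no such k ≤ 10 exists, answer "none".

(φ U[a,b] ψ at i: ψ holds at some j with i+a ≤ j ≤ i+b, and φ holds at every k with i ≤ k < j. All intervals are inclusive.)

2

Need earliest j ≥ 0 with (p ∨ s), and ¬p at every k in [0,j-1].
  j=0: rhs fails.
  j=1: rhs fails.
  j=2: rhs holds; lhs holds on [0,1]. k = 2.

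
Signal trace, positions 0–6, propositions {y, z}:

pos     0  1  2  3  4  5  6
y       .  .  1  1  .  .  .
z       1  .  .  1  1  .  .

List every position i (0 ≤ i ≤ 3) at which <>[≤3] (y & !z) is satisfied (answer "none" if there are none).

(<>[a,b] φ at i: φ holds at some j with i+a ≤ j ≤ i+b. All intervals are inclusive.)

0, 1, 2

Evaluate at each i in [0,3]:
  i=0: ✓ (witness j=2)
  i=1: ✓ (witness j=2)
  i=2: ✓ (witness j=2)
  i=3: ✗ (none in [3,6])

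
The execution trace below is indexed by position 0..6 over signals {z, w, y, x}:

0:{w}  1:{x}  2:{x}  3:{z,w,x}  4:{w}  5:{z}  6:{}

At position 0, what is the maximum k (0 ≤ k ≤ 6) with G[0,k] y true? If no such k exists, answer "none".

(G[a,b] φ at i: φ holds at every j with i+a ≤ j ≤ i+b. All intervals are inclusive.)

y must hold from j=0 onward; find where it first fails.
  j=0: fails → no k works.

none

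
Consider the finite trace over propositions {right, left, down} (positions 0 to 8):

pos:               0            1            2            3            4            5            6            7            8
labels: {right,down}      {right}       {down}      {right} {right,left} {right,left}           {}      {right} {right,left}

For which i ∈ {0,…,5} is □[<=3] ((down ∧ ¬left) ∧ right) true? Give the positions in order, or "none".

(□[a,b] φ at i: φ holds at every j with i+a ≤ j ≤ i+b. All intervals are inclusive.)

Evaluate at each i in [0,5]:
  i=0: ✗ (fails at j=1)
  i=1: ✗ (fails at j=1)
  i=2: ✗ (fails at j=2)
  i=3: ✗ (fails at j=3)
  i=4: ✗ (fails at j=4)
  i=5: ✗ (fails at j=5)

none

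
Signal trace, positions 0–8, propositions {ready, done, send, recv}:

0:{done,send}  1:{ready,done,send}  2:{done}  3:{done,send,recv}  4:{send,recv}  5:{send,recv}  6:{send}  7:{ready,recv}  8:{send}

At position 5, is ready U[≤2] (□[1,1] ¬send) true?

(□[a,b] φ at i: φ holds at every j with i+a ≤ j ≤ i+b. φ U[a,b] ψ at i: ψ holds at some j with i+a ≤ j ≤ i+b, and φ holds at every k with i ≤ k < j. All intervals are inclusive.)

Need some j in [5,7] with □[1,1] ¬send, and ready at every k in [5,j-1].
  j=5: □[1,1] ¬send — fails at 6.
  j=6: □[1,1] ¬send holds, but ready fails at k=5 → not this j.
  j=7: □[1,1] ¬send — fails at 8.
No j in the window works → until fails.

False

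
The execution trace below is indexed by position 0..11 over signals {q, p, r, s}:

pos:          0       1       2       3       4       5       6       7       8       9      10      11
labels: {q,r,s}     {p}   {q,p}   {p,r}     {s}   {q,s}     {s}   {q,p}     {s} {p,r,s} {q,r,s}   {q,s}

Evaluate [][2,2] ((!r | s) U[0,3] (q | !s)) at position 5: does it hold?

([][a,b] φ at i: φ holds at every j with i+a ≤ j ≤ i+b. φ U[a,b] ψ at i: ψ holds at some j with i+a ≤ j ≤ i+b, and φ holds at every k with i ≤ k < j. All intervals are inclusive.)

Holds

Check ((!r | s) U[0,3] (q | !s)) at every j in [7,7]:
  j=7: holds
All positions satisfy it → formula holds.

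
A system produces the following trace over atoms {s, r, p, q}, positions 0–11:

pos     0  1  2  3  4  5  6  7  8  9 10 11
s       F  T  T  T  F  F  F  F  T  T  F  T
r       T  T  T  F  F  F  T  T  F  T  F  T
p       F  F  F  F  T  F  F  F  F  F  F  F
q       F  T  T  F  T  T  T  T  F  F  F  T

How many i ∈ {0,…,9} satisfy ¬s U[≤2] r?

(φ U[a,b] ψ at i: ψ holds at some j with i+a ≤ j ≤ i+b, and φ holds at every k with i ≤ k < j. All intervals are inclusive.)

Evaluate at each i in [0,9]:
  i=0: ✓ (rhs at j=0)
  i=1: ✓ (rhs at j=1)
  i=2: ✓ (rhs at j=2)
  i=3: ✗ (no rhs in [3,5])
  i=4: ✓ (rhs at j=6; lhs holds on [4,5])
  i=5: ✓ (rhs at j=6; lhs holds on [5,5])
  i=6: ✓ (rhs at j=6)
  i=7: ✓ (rhs at j=7)
  i=8: ✗ (lhs fails at k=8 before rhs at j=9)
  i=9: ✓ (rhs at j=9)
Positions where it holds: {0, 1, 2, 4, 5, 6, 7, 9} → 8.

8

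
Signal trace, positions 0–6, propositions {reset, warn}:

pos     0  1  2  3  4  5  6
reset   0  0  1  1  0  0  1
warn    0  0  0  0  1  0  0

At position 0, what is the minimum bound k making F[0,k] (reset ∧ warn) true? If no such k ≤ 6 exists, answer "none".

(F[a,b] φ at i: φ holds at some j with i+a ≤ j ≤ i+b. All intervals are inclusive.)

Scan j = 0,1,… for (reset ∧ warn):
  j=0: fails
  j=1: fails
  j=2: fails
  j=3: fails
  j=4: fails
  j=5: fails
  j=6: fails
No j in [0,6] satisfies it → none.

none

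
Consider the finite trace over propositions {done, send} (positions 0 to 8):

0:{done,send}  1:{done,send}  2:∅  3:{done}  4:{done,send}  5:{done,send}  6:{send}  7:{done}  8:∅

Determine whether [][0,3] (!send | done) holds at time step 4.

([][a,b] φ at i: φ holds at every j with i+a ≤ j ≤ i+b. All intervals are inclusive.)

Check (!send | done) at every j in [4,7]:
  j=4: true
  j=5: true
  j=6: false
  j=7: true
Fails at j=6 → formula fails.

Does not hold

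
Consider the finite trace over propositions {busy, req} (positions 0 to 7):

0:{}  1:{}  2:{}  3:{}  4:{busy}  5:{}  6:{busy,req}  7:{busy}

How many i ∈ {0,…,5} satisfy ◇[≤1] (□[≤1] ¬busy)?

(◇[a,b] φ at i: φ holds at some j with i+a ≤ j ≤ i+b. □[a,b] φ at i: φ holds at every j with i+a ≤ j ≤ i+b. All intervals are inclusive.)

3

Evaluate at each i in [0,5]:
  i=0: ✓ (witness j=0)
  i=1: ✓ (witness j=1)
  i=2: ✓ (witness j=2)
  i=3: ✗ (none in [3,4])
  i=4: ✗ (none in [4,5])
  i=5: ✗ (none in [5,6])
Positions where it holds: {0, 1, 2} → 3.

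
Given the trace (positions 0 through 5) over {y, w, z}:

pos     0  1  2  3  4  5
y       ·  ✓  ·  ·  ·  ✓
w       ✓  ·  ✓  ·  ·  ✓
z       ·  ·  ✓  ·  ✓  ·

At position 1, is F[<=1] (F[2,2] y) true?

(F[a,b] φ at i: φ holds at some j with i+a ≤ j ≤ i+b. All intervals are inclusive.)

No

Check F[2,2] y at each j in [1,2]:
  j=1: fails (none in [3,3])
  j=2: fails (none in [4,4])
No position in the window satisfies it → formula fails.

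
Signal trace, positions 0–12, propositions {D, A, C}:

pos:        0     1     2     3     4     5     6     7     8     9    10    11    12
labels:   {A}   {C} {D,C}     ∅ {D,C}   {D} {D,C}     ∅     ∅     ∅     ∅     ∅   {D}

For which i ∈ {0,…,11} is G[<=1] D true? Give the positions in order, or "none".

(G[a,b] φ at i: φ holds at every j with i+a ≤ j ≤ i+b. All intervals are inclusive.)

Evaluate at each i in [0,11]:
  i=0: ✗ (fails at j=0)
  i=1: ✗ (fails at j=1)
  i=2: ✗ (fails at j=3)
  i=3: ✗ (fails at j=3)
  i=4: ✓ (all of [4,5])
  i=5: ✓ (all of [5,6])
  i=6: ✗ (fails at j=7)
  i=7: ✗ (fails at j=7)
  i=8: ✗ (fails at j=8)
  i=9: ✗ (fails at j=9)
  i=10: ✗ (fails at j=10)
  i=11: ✗ (fails at j=11)

4, 5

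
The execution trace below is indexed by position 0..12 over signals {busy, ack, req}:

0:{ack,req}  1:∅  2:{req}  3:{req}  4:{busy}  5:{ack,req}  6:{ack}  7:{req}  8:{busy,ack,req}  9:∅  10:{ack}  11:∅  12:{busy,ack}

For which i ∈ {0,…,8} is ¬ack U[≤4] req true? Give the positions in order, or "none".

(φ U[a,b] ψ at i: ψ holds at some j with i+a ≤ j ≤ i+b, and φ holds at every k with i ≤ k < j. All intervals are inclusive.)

Evaluate at each i in [0,8]:
  i=0: ✓ (rhs at j=0)
  i=1: ✓ (rhs at j=2; lhs holds on [1,1])
  i=2: ✓ (rhs at j=2)
  i=3: ✓ (rhs at j=3)
  i=4: ✓ (rhs at j=5; lhs holds on [4,4])
  i=5: ✓ (rhs at j=5)
  i=6: ✗ (lhs fails at k=6 before rhs at j=7)
  i=7: ✓ (rhs at j=7)
  i=8: ✓ (rhs at j=8)

0, 1, 2, 3, 4, 5, 7, 8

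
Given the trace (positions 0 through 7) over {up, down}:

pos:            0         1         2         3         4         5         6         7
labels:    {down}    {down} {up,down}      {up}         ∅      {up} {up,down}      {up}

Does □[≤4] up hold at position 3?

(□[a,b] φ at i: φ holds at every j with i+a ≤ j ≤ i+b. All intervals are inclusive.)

Does not hold

Check up at every j in [3,7]:
  j=3: true
  j=4: false
  j=5: true
  j=6: true
  j=7: true
Fails at j=4 → formula fails.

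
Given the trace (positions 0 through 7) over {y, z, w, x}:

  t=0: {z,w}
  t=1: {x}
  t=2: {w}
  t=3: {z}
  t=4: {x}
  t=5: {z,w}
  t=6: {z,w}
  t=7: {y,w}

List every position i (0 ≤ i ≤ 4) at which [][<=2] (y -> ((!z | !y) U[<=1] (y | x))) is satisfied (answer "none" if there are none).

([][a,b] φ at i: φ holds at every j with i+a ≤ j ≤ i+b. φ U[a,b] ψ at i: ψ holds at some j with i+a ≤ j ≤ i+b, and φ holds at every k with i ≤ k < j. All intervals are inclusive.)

0, 1, 2, 3, 4

Evaluate at each i in [0,4]:
  i=0: ✓ (all of [0,2])
  i=1: ✓ (all of [1,3])
  i=2: ✓ (all of [2,4])
  i=3: ✓ (all of [3,5])
  i=4: ✓ (all of [4,6])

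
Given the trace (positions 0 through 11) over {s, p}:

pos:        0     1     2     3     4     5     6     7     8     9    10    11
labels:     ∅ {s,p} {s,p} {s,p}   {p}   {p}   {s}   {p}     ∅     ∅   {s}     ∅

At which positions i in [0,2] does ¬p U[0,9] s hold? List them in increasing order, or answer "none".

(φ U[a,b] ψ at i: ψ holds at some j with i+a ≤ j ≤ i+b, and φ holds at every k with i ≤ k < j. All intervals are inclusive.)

Evaluate at each i in [0,2]:
  i=0: ✓ (rhs at j=1; lhs holds on [0,0])
  i=1: ✓ (rhs at j=1)
  i=2: ✓ (rhs at j=2)

0, 1, 2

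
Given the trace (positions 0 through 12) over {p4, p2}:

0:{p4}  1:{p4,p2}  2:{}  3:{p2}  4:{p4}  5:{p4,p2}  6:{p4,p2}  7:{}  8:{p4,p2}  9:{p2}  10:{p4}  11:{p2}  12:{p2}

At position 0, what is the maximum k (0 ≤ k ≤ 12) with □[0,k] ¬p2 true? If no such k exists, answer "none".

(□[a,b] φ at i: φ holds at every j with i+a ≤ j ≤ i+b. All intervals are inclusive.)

0

¬p2 must hold from j=0 onward; find where it first fails.
  j=0: holds
  j=1: fails
Holds on [0,0], so largest k = 0.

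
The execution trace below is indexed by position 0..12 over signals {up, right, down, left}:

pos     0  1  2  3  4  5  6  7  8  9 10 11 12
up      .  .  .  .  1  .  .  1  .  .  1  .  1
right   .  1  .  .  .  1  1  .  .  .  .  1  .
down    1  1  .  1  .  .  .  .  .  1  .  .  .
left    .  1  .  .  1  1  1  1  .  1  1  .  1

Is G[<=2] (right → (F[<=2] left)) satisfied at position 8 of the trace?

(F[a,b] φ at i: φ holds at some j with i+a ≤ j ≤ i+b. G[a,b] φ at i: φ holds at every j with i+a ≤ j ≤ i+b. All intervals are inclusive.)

Holds

Check (right → (F[<=2] left)) at every j in [8,10]:
  j=8: antecedent false → ✓
  j=9: antecedent false → ✓
  j=10: antecedent false → ✓
All positions satisfy it → formula holds.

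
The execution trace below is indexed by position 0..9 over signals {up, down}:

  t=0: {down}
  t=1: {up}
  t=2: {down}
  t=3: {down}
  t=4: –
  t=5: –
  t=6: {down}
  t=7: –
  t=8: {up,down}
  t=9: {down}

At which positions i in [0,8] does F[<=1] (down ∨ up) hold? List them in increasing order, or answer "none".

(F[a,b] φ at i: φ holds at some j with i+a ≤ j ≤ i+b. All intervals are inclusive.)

0, 1, 2, 3, 5, 6, 7, 8

Evaluate at each i in [0,8]:
  i=0: ✓ (witness j=0)
  i=1: ✓ (witness j=1)
  i=2: ✓ (witness j=2)
  i=3: ✓ (witness j=3)
  i=4: ✗ (none in [4,5])
  i=5: ✓ (witness j=6)
  i=6: ✓ (witness j=6)
  i=7: ✓ (witness j=8)
  i=8: ✓ (witness j=8)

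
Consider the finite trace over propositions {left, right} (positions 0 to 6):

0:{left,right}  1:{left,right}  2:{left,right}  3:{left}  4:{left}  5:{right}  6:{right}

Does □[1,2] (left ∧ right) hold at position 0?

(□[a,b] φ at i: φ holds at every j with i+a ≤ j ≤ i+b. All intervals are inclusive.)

Check (left ∧ right) at every j in [1,2]:
  j=1: true
  j=2: true
All positions satisfy it → formula holds.

True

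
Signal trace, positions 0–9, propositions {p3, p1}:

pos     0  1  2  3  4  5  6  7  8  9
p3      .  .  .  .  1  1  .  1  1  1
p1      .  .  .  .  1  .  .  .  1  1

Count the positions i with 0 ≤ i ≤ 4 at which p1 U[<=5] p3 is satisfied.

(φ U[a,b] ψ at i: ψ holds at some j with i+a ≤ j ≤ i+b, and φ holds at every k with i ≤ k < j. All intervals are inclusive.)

Evaluate at each i in [0,4]:
  i=0: ✗ (lhs fails at k=0 before rhs at j=4)
  i=1: ✗ (lhs fails at k=1 before rhs at j=4)
  i=2: ✗ (lhs fails at k=2 before rhs at j=4)
  i=3: ✗ (lhs fails at k=3 before rhs at j=4)
  i=4: ✓ (rhs at j=4)
Positions where it holds: {4} → 1.

1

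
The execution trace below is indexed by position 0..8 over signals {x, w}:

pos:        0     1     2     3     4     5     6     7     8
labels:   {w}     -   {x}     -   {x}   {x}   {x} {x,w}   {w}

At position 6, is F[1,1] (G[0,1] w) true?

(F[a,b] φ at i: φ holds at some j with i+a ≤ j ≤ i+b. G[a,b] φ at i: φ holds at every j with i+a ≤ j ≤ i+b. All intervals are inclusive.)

Holds

Check G[0,1] w at each j in [7,7]:
  j=7: holds on [7,8]
Found at j=7 → formula holds.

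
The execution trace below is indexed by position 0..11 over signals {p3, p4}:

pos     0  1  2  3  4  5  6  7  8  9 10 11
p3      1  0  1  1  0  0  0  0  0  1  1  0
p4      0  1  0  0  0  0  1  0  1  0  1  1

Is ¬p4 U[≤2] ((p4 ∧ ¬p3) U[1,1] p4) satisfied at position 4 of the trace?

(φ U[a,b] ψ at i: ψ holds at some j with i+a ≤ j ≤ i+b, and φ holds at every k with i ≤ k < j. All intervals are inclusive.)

No

Need some j in [4,6] with ((p4 ∧ ¬p3) U[1,1] p4), and ¬p4 at every k in [4,j-1].
  j=4: ((p4 ∧ ¬p3) U[1,1] p4) — fails.
  j=5: ((p4 ∧ ¬p3) U[1,1] p4) — fails.
  j=6: ((p4 ∧ ¬p3) U[1,1] p4) — fails.
No j in the window works → until fails.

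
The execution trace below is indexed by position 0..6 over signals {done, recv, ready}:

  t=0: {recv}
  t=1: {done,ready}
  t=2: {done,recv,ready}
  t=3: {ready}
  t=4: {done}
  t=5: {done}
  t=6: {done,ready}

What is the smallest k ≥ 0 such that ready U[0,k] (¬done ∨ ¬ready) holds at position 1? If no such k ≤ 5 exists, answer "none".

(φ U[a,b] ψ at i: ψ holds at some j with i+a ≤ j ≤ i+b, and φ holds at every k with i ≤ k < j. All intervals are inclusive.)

Need earliest j ≥ 1 with (¬done ∨ ¬ready), and ready at every k in [1,j-1].
  j=1: rhs fails.
  j=2: rhs fails.
  j=3: rhs holds; lhs holds on [1,2]. k = 2.

2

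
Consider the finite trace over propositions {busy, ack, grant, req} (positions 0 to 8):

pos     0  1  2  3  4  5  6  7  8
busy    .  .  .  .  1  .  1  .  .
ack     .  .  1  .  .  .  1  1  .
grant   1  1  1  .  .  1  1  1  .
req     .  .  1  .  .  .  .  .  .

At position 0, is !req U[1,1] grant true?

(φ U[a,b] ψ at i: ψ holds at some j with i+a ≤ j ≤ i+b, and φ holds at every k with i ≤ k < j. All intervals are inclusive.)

Need some j in [1,1] with grant, and !req at every k in [0,j-1].
  j=1: grant holds; !req holds at every k in [0,0] → satisfied.

True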